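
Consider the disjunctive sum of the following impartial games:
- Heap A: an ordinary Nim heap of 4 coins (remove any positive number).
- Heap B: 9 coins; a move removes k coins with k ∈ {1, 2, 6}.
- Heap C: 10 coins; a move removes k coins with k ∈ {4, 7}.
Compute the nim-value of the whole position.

4

Heap A is a plain Nim heap of size 4, so its Grundy value is 4.
For heap B, compute g(0), g(1), … with moves {1, 2, 6}:
g(0) = mex{} = 0
g(1) = mex{0} = 1
g(2) = mex{0,1} = 2
g(3) = mex{1,2} = 0
g(4) = mex{0,2} = 1
g(5) = mex{0,1} = 2
g(6) = mex{0,1,2} = 3
g(7) = mex{1,2,3} = 0
g(8) = mex{0,2,3} = 1
g(9) = mex{0,1} = 2
So g(9) = 2.
Build the Grundy sequence for heap C with g(k) = mex{g(k−s) : s ∈ {4, 7}, s ≤ k}:
k:     0  1  2  3  4  5  6  7  8  9 10
g(k):  0  0  0  0  1  1  1  1  2  2  2
So g(10) = 2.
By the Sprague-Grundy theorem, the Grundy value of a sum of independent games is the XOR of the component values.
Combined value = 4 ⊕ 2 ⊕ 2 = 4.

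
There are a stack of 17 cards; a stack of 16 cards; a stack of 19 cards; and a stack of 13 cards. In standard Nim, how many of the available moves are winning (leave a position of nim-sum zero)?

Compute the nim-sum pairwise:
17 ⊕ 16 = 1
1 ⊕ 19 = 18
18 ⊕ 13 = 31
The overall nim-sum is X = 31. A stack of size p has a winning move iff p XOR X < p (reduce it to p XOR X).
  17: 17 XOR 31 = 14 < 17 — winning move (to 14).
  16: 16 XOR 31 = 15 < 16 — winning move (to 15).
  19: 19 XOR 31 = 12 < 19 — winning move (to 12).
  13: 13 XOR 31 = 18 ≥ 13 — no move.
That gives 3 winning moves.

3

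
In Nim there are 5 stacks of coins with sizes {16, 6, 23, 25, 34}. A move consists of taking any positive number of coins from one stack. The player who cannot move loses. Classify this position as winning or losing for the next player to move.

Nim-sum: 16 XOR 6 XOR 23 XOR 25 XOR 34 = 58.
The nim-sum is 58 ≠ 0, so this is an N-position: the player to move can win.

Winning position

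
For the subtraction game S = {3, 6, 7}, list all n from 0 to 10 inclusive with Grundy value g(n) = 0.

Grundy values for subtraction set {3, 6, 7}:
k:     0  1  2  3  4  5  6  7  8  9 10
g(k):  0  0  0  1  1  1  2  2  2  3  0
The P-positions (g = 0) in 0..10 are 0, 1, 2, 10.

0, 1, 2, 10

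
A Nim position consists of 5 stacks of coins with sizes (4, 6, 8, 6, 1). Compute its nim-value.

Nim-sum: 4 ⊕ 6 ⊕ 8 ⊕ 6 ⊕ 1 = 13.

13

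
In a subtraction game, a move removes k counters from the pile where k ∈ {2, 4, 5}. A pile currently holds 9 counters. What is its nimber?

1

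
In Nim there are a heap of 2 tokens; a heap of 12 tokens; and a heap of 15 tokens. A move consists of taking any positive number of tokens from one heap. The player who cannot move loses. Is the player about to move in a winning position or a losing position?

Nim-sum: 2 XOR 12 XOR 15 = 1.
The nim-sum is 1 ≠ 0, so this is an N-position: the player to move can win.

Winning position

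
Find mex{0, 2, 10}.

0 is in the set but 1 is not, so the mex is 1.

1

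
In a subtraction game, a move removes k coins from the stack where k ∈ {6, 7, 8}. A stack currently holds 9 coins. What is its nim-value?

1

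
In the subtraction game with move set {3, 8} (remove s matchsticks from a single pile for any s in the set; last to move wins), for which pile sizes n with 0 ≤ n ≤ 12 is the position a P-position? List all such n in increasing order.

0, 1, 2, 6, 7, 11, 12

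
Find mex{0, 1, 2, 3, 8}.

4

The values 0, 1, 2, 3 are all present; 4 is the first non-negative integer missing from the set.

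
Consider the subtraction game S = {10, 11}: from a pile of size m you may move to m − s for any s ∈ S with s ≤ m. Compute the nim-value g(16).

Grundy values for subtraction set {10, 11}:
k:     0  1  2  3  4  5  6  7  8  9 10 11 12 13 14 15 16
g(k):  0  0  0  0  0  0  0  0  0  0  1  1  1  1  1  1  1
So g(16) = 1.

1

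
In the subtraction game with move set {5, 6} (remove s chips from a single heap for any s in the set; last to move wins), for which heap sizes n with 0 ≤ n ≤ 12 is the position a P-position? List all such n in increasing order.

0, 1, 2, 3, 4, 11, 12

Compute g(0), g(1), … for moves {5, 6}:
g(0) = mex{} = 0
g(1) = mex{} = 0
g(2) = mex{} = 0
g(3) = mex{} = 0
g(4) = mex{} = 0
g(5) = mex{0} = 1
g(6) = mex{0} = 1
g(7) = mex{0} = 1
g(8) = mex{0} = 1
g(9) = mex{0} = 1
g(10) = mex{0,1} = 2
g(11) = mex{1} = 0
g(12) = mex{1} = 0
The P-positions (g = 0) in 0..12 are 0, 1, 2, 3, 4, 11, 12.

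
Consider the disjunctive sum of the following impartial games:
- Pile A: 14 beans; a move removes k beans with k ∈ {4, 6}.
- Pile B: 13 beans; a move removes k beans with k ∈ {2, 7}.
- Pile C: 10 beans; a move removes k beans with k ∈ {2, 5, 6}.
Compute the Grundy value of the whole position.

0

Build the Grundy sequence for pile A with g(k) = mex{g(k−s) : s ∈ {4, 6}, s ≤ k}:
g(0) = mex{} = 0
g(1) = mex{} = 0
g(2) = mex{} = 0
g(3) = mex{} = 0
g(4) = mex{0} = 1
g(5) = mex{0} = 1
g(6) = mex{0} = 1
g(7) = mex{0} = 1
g(8) = mex{0,1} = 2
g(9) = mex{0,1} = 2
g(10) = mex{1} = 0
g(11) = mex{1} = 0
g(12) = mex{1,2} = 0
g(13) = mex{1,2} = 0
g(14) = mex{0,2} = 1
So g(14) = 1.
Build the Grundy sequence for pile B with g(k) = mex{g(k−s) : s ∈ {2, 7}, s ≤ k}:
k:     0  1  2  3  4  5  6  7  8  9 10 11 12 13
g(k):  0  0  1  1  0  0  1  1  2  0  0  1  1  0
So g(13) = 0.
Build the Grundy sequence for pile C with g(k) = mex{g(k−s) : s ∈ {2, 5, 6}, s ≤ k}:
g(0) = mex{} = 0
g(1) = mex{} = 0
g(2) = mex{0} = 1
g(3) = mex{0} = 1
g(4) = mex{1} = 0
g(5) = mex{0,1} = 2
g(6) = mex{0} = 1
g(7) = mex{0,1,2} = 3
g(8) = mex{1} = 0
g(9) = mex{0,1,3} = 2
g(10) = mex{0,2} = 1
So g(10) = 1.
By the Sprague-Grundy theorem, the Grundy value of a sum of independent games is the XOR of the component values.
Combined value = 1 ⊕ 0 ⊕ 1 = 0.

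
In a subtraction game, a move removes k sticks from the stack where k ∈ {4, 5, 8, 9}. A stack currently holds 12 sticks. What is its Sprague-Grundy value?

3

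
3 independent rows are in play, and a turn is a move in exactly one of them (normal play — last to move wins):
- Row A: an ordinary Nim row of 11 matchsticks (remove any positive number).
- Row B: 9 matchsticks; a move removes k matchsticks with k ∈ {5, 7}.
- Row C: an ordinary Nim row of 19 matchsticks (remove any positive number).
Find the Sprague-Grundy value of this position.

Row A is a plain Nim row of size 11, so its Grundy value is 11.
Grundy values for row B (subtraction set {5, 7}):
g(0) = mex{} = 0
g(1) = mex{} = 0
g(2) = mex{} = 0
g(3) = mex{} = 0
g(4) = mex{} = 0
g(5) = mex{0} = 1
g(6) = mex{0} = 1
g(7) = mex{0} = 1
g(8) = mex{0} = 1
g(9) = mex{0} = 1
So g(9) = 1.
Row C is a plain Nim row of size 19, so its Grundy value is 19.
The value of a disjunctive sum is the nim-sum of the parts.
Combined value = 11 ⊕ 1 ⊕ 19 = 25.

25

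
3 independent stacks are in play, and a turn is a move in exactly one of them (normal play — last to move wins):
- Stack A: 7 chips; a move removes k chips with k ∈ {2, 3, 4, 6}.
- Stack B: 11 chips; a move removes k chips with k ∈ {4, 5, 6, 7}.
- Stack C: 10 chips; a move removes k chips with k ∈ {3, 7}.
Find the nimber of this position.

3

Grundy values for stack A (subtraction set {2, 3, 4, 6}):
g(0) = mex{} = 0
g(1) = mex{} = 0
g(2) = mex{0} = 1
g(3) = mex{0} = 1
g(4) = mex{0,1} = 2
g(5) = mex{0,1} = 2
g(6) = mex{0,1,2} = 3
g(7) = mex{0,1,2} = 3
So g(7) = 3.
Grundy values for stack B (subtraction set {4, 5, 6, 7}):
g(0) = mex{} = 0
g(1) = mex{} = 0
g(2) = mex{} = 0
g(3) = mex{} = 0
g(4) = mex{0} = 1
g(5) = mex{0} = 1
g(6) = mex{0} = 1
g(7) = mex{0} = 1
g(8) = mex{0,1} = 2
g(9) = mex{0,1} = 2
g(10) = mex{0,1} = 2
g(11) = mex{1} = 0
So g(11) = 0.
Grundy values for stack C (subtraction set {3, 7}):
k:     0  1  2  3  4  5  6  7  8  9 10
g(k):  0  0  0  1  1  1  0  2  2  1  0
So g(10) = 0.
The value of a disjunctive sum is the nim-sum of the parts.
Combined value = 3 ⊕ 0 ⊕ 0 = 3.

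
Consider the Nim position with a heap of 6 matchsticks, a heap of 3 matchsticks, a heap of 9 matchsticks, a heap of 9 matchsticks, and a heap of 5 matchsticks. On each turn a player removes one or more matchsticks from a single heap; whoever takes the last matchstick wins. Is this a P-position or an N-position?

Write each in binary and XOR column by column:
  0110  (6)
  0011  (3)
  1001  (9)
  1001  (9)
  0101  (5)
  ----
  0000  (0)
The nim-sum is 0, so this is a P-position: the player to move is in a losing position under optimal play.

P-position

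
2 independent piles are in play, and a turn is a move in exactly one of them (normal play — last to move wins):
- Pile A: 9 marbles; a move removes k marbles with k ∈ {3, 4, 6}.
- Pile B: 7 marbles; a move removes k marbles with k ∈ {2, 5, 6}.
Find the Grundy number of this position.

Build the Grundy sequence for pile A with g(k) = mex{g(k−s) : s ∈ {3, 4, 6}, s ≤ k}:
k:     0  1  2  3  4  5  6  7  8  9
g(k):  0  0  0  1  1  1  2  2  2  0
So g(9) = 0.
Grundy values for pile B (subtraction set {2, 5, 6}):
g(0) = mex{} = 0
g(1) = mex{} = 0
g(2) = mex{0} = 1
g(3) = mex{0} = 1
g(4) = mex{1} = 0
g(5) = mex{0,1} = 2
g(6) = mex{0} = 1
g(7) = mex{0,1,2} = 3
So g(7) = 3.
The value of a disjunctive sum is the nim-sum of the parts.
Combined value = 0 XOR 3 = 3.

3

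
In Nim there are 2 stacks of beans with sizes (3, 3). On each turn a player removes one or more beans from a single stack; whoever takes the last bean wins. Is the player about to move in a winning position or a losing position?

Compute the nim-sum pairwise:
3 ⊕ 3 = 0
The nim-sum is 0, so this is a P-position: the player to move is in a losing position under optimal play.

Losing position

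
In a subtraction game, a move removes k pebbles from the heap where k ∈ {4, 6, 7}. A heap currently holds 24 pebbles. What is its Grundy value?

0

Grundy values for subtraction set {4, 6, 7}:
k:     0  1  2  3  4  5  6  7  8  9 10 11 12 13 14 15 16 17 18 19 20 21 22 23 24
g(k):  0  0  0  0  1  1  1  1  2  2  2  0  0  0  0  1  1  1  1  2  2  2  0  0  0
So g(24) = 0.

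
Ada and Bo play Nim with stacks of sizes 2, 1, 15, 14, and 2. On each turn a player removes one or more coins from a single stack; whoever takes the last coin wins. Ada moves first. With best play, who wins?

Compute the nim-sum pairwise:
2 ⊕ 1 = 3
3 ⊕ 15 = 12
12 ⊕ 14 = 2
2 ⊕ 2 = 0
The nim-sum is 0, so this is a P-position: the player to move is in a losing position under optimal play; Ada is about to move from it and so loses — Bo wins.

Bo wins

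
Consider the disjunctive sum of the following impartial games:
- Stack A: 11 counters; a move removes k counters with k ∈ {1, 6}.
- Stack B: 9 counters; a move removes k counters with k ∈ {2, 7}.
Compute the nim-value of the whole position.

0

Grundy values for stack A (subtraction set {1, 6}):
g(0) = mex{} = 0
g(1) = mex{0} = 1
g(2) = mex{1} = 0
g(3) = mex{0} = 1
g(4) = mex{1} = 0
g(5) = mex{0} = 1
g(6) = mex{0,1} = 2
g(7) = mex{1,2} = 0
g(8) = mex{0} = 1
g(9) = mex{1} = 0
g(10) = mex{0} = 1
g(11) = mex{1} = 0
So g(11) = 0.
For stack B, compute g(0), g(1), … with moves {2, 7}:
k:     0  1  2  3  4  5  6  7  8  9
g(k):  0  0  1  1  0  0  1  1  2  0
So g(9) = 0.
By the Sprague-Grundy theorem, the Grundy value of a sum of independent games is the XOR of the component values.
Combined value = 0 ⊕ 0 = 0.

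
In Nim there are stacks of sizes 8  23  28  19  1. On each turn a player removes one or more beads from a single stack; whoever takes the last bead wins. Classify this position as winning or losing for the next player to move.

Winning position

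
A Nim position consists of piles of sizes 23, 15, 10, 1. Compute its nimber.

19

In binary:
  10111  (23)
  01111  (15)
  01010  (10)
  00001  (1)
  -----
  10011  (19)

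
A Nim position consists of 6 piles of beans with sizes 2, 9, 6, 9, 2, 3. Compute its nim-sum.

5

Nim-sum: 2 XOR 9 XOR 6 XOR 9 XOR 2 XOR 3 = 5.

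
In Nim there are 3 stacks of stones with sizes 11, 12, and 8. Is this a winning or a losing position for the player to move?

Winning position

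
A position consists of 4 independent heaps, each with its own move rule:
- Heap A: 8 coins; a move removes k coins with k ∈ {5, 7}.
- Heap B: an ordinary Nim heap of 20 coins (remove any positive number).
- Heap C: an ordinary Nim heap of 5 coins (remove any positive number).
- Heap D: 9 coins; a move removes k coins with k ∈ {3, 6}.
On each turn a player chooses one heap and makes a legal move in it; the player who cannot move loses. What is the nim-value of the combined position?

Grundy values for heap A (subtraction set {5, 7}):
g(0) = mex{} = 0
g(1) = mex{} = 0
g(2) = mex{} = 0
g(3) = mex{} = 0
g(4) = mex{} = 0
g(5) = mex{0} = 1
g(6) = mex{0} = 1
g(7) = mex{0} = 1
g(8) = mex{0} = 1
So g(8) = 1.
Heap B is a plain Nim heap of size 20, so its Grundy value is 20.
Heap C is a plain Nim heap of size 5, so its Grundy value is 5.
Build the Grundy sequence for heap D with g(k) = mex{g(k−s) : s ∈ {3, 6}, s ≤ k}:
k:     0  1  2  3  4  5  6  7  8  9
g(k):  0  0  0  1  1  1  2  2  2  0
So g(9) = 0.
By the Sprague-Grundy theorem, the Grundy value of a sum of independent games is the XOR of the component values.
Combined value = 1 ⊕ 20 ⊕ 5 ⊕ 0 = 16.

16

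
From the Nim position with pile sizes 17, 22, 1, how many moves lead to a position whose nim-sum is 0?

1

Nim-sum: 17 ^ 22 ^ 1 = 6.
The overall nim-sum is X = 6. A pile of size p has a winning move iff p XOR X < p (reduce it to p XOR X).
  17: 17 XOR 6 = 23 ≥ 17 — no move.
  22: 22 XOR 6 = 16 < 22 — winning move (to 16).
  1: 1 XOR 6 = 7 ≥ 1 — no move.
That gives 1 winning move.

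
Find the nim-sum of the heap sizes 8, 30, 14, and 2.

26

Nim-sum: 8 ⊕ 30 ⊕ 14 ⊕ 2 = 26.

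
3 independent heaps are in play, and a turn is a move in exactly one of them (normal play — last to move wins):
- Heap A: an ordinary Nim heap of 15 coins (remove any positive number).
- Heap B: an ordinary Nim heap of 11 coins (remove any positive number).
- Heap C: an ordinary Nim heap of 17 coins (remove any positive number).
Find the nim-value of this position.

Heap A is a plain Nim heap of size 15, so its Grundy value is 15.
Heap B is a plain Nim heap of size 11, so its Grundy value is 11.
Heap C is a plain Nim heap of size 17, so its Grundy value is 17.
The value of a disjunctive sum is the nim-sum of the parts.
Combined value = 15 ⊕ 11 ⊕ 17 = 21.

21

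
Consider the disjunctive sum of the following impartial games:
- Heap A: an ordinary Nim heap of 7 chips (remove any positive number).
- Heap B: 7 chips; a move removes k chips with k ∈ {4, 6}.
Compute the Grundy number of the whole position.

Heap A is a plain Nim heap of size 7, so its Grundy value is 7.
Build the Grundy sequence for heap B with g(k) = mex{g(k−s) : s ∈ {4, 6}, s ≤ k}:
k:     0  1  2  3  4  5  6  7
g(k):  0  0  0  0  1  1  1  1
So g(7) = 1.
The value of a disjunctive sum is the nim-sum of the parts.
Combined value = 7 ⊕ 1 = 6.

6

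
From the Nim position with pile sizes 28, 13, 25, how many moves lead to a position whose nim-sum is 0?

Write each in binary and XOR column by column:
  11100  (28)
  01101  (13)
  11001  (25)
  -----
  01000  (8)
The overall nim-sum is X = 8. A pile of size p has a winning move iff p XOR X < p (reduce it to p XOR X).
  28: 28 XOR 8 = 20 < 28 — winning move (to 20).
  13: 13 XOR 8 = 5 < 13 — winning move (to 5).
  25: 25 XOR 8 = 17 < 25 — winning move (to 17).
That gives 3 winning moves.

3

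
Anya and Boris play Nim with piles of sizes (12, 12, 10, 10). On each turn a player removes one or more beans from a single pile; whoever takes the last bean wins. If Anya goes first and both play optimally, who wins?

Compute the nim-sum pairwise:
12 ⊕ 12 = 0
0 ⊕ 10 = 10
10 ⊕ 10 = 0
The nim-sum is 0, so this is a P-position: the player to move is in a losing position under optimal play; Anya is about to move from it and so loses — Boris wins.

Boris wins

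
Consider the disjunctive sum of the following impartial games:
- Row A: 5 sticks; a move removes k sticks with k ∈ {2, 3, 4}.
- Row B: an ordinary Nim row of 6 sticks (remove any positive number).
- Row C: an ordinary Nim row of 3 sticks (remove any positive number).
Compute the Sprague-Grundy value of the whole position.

For row A, compute g(0), g(1), … with moves {2, 3, 4}:
k:     0  1  2  3  4  5
g(k):  0  0  1  1  2  2
So g(5) = 2.
Row B is a plain Nim row of size 6, so its Grundy value is 6.
Row C is a plain Nim row of size 3, so its Grundy value is 3.
By the Sprague-Grundy theorem, the Grundy value of a sum of independent games is the XOR of the component values.
Combined value = 2 ⊕ 6 ⊕ 3 = 7.

7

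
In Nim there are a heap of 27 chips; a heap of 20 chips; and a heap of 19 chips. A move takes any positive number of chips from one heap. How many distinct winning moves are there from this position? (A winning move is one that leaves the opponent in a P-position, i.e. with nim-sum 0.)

Nim-sum: 27 XOR 20 XOR 19 = 28.
The overall nim-sum is X = 28. A heap of size p has a winning move iff p XOR X < p (reduce it to p XOR X).
  27: 27 XOR 28 = 7 < 27 — winning move (to 7).
  20: 20 XOR 28 = 8 < 20 — winning move (to 8).
  19: 19 XOR 28 = 15 < 19 — winning move (to 15).
That gives 3 winning moves.

3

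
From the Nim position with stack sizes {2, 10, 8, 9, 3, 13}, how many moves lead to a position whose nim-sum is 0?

In binary:
  0010  (2)
  1010  (10)
  1000  (8)
  1001  (9)
  0011  (3)
  1101  (13)
  ----
  0111  (7)
The overall nim-sum is X = 7. A stack of size p has a winning move iff p XOR X < p (reduce it to p XOR X).
  2: 2 XOR 7 = 5 ≥ 2 — no move.
  10: 10 XOR 7 = 13 ≥ 10 — no move.
  8: 8 XOR 7 = 15 ≥ 8 — no move.
  9: 9 XOR 7 = 14 ≥ 9 — no move.
  3: 3 XOR 7 = 4 ≥ 3 — no move.
  13: 13 XOR 7 = 10 < 13 — winning move (to 10).
That gives 1 winning move.

1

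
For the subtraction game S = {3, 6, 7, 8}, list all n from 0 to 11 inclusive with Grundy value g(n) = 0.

Grundy values for subtraction set {3, 6, 7, 8}:
g(0) = mex{} = 0
g(1) = mex{} = 0
g(2) = mex{} = 0
g(3) = mex{0} = 1
g(4) = mex{0} = 1
g(5) = mex{0} = 1
g(6) = mex{0,1} = 2
g(7) = mex{0,1} = 2
g(8) = mex{0,1} = 2
g(9) = mex{0,1,2} = 3
g(10) = mex{0,1,2} = 3
g(11) = mex{1,2} = 0
The P-positions (g = 0) in 0..11 are 0, 1, 2, 11.

0, 1, 2, 11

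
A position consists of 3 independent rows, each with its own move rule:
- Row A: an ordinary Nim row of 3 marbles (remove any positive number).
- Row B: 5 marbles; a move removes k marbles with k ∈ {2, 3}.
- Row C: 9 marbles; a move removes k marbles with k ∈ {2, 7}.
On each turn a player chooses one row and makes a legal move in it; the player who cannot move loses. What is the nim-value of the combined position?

3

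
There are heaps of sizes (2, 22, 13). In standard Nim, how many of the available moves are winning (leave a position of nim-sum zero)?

1

Nim-sum: 2 ⊕ 22 ⊕ 13 = 25.
The overall nim-sum is X = 25. A heap of size p has a winning move iff p XOR X < p (reduce it to p XOR X).
  2: 2 XOR 25 = 27 ≥ 2 — no move.
  22: 22 XOR 25 = 15 < 22 — winning move (to 15).
  13: 13 XOR 25 = 20 ≥ 13 — no move.
That gives 1 winning move.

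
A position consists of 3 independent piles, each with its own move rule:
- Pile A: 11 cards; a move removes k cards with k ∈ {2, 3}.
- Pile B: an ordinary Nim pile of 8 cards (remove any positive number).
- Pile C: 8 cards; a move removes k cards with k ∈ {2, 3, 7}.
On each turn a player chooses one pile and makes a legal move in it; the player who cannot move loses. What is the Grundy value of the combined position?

9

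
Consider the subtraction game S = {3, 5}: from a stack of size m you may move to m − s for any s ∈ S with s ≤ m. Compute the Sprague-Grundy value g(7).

2

Build the Grundy sequence with g(k) = mex{g(k−s) : s ∈ {3, 5}, s ≤ k}:
k:     0  1  2  3  4  5  6  7
g(k):  0  0  0  1  1  1  2  2
So g(7) = 2.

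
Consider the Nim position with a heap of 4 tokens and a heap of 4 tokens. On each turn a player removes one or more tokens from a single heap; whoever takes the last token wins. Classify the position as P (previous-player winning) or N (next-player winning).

Compute the nim-sum pairwise:
4 ^ 4 = 0
The nim-sum is 0, so this is a P-position: the player to move is in a losing position under optimal play.

P-position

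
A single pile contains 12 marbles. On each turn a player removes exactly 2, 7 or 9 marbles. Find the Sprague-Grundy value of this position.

2

Build the Grundy sequence with g(k) = mex{g(k−s) : s ∈ {2, 7, 9}, s ≤ k}:
k:     0  1  2  3  4  5  6  7  8  9 10 11 12
g(k):  0  0  1  1  0  0  1  1  2  2  3  3  2
So g(12) = 2.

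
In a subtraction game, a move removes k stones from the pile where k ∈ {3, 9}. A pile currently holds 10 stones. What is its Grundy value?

Compute g(0), g(1), … for moves {3, 9}:
g(0) = mex{} = 0
g(1) = mex{} = 0
g(2) = mex{} = 0
g(3) = mex{0} = 1
g(4) = mex{0} = 1
g(5) = mex{0} = 1
g(6) = mex{1} = 0
g(7) = mex{1} = 0
g(8) = mex{1} = 0
g(9) = mex{0} = 1
g(10) = mex{0} = 1
So g(10) = 1.

1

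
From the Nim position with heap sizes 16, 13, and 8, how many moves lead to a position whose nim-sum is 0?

1

Bitwise XOR of the heap sizes:
  10000  (16)
  01101  (13)
  01000  (8)
  -----
  10101  (21)
The overall nim-sum is X = 21. A heap of size p has a winning move iff p XOR X < p (reduce it to p XOR X).
  16: 16 XOR 21 = 5 < 16 — winning move (to 5).
  13: 13 XOR 21 = 24 ≥ 13 — no move.
  8: 8 XOR 21 = 29 ≥ 8 — no move.
That gives 1 winning move.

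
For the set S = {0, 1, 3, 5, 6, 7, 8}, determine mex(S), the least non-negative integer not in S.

The values 0, 1 are all present; 2 is the first non-negative integer missing from the set.

2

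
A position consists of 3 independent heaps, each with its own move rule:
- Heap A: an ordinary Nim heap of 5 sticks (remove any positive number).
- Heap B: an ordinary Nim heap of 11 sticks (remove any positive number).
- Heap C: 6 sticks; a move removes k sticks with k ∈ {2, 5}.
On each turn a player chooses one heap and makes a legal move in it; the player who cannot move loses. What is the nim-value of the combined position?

15

Heap A is a plain Nim heap of size 5, so its Grundy value is 5.
Heap B is a plain Nim heap of size 11, so its Grundy value is 11.
Grundy values for heap C (subtraction set {2, 5}):
k:     0  1  2  3  4  5  6
g(k):  0  0  1  1  0  2  1
So g(6) = 1.
The value of a disjunctive sum is the nim-sum of the parts.
Combined value = 5 ⊕ 11 ⊕ 1 = 15.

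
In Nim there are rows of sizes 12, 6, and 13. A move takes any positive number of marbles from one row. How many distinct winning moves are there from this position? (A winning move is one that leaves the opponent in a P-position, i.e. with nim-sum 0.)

3

In binary:
  1100  (12)
  0110  (6)
  1101  (13)
  ----
  0111  (7)
The overall nim-sum is X = 7. A row of size p has a winning move iff p XOR X < p (reduce it to p XOR X).
  12: 12 XOR 7 = 11 < 12 — winning move (to 11).
  6: 6 XOR 7 = 1 < 6 — winning move (to 1).
  13: 13 XOR 7 = 10 < 13 — winning move (to 10).
That gives 3 winning moves.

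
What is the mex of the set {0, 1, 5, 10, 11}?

2

The values 0, 1 are all present; 2 is the first non-negative integer missing from the set.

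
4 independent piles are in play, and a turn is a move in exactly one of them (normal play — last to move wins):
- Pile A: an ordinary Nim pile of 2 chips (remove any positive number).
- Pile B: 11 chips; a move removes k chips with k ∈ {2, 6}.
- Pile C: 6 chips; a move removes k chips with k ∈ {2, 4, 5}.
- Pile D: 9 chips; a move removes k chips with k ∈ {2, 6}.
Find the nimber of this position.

0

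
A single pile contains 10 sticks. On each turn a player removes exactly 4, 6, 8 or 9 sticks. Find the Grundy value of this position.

2

Compute g(0), g(1), … for moves {4, 6, 8, 9}:
g(0) = mex{} = 0
g(1) = mex{} = 0
g(2) = mex{} = 0
g(3) = mex{} = 0
g(4) = mex{0} = 1
g(5) = mex{0} = 1
g(6) = mex{0} = 1
g(7) = mex{0} = 1
g(8) = mex{0,1} = 2
g(9) = mex{0,1} = 2
g(10) = mex{0,1} = 2
So g(10) = 2.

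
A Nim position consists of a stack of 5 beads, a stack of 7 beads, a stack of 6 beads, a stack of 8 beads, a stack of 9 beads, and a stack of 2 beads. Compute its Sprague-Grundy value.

Nim-sum: 5 ^ 7 ^ 6 ^ 8 ^ 9 ^ 2 = 7.

7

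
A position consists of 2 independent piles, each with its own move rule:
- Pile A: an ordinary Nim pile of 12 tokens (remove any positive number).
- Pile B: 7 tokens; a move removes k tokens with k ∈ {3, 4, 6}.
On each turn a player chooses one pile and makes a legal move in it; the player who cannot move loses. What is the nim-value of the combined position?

14

Pile A is a plain Nim pile of size 12, so its Grundy value is 12.
Build the Grundy sequence for pile B with g(k) = mex{g(k−s) : s ∈ {3, 4, 6}, s ≤ k}:
g(0) = mex{} = 0
g(1) = mex{} = 0
g(2) = mex{} = 0
g(3) = mex{0} = 1
g(4) = mex{0} = 1
g(5) = mex{0} = 1
g(6) = mex{0,1} = 2
g(7) = mex{0,1} = 2
So g(7) = 2.
By the Sprague-Grundy theorem, the Grundy value of a sum of independent games is the XOR of the component values.
Combined value = 12 ⊕ 2 = 14.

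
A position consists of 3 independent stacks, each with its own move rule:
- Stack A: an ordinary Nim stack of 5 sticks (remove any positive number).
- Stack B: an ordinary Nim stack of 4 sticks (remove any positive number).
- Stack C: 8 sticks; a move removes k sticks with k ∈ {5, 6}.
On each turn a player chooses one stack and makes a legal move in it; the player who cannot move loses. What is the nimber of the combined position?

Stack A is a plain Nim stack of size 5, so its Grundy value is 5.
Stack B is a plain Nim stack of size 4, so its Grundy value is 4.
Build the Grundy sequence for stack C with g(k) = mex{g(k−s) : s ∈ {5, 6}, s ≤ k}:
k:     0  1  2  3  4  5  6  7  8
g(k):  0  0  0  0  0  1  1  1  1
So g(8) = 1.
By the Sprague-Grundy theorem, the Grundy value of a sum of independent games is the XOR of the component values.
Combined value = 5 XOR 4 XOR 1 = 0.

0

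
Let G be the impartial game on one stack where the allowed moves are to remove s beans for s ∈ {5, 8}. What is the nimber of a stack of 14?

Compute g(0), g(1), … for moves {5, 8}:
k:     0  1  2  3  4  5  6  7  8  9 10 11 12 13 14
g(k):  0  0  0  0  0  1  1  1  1  1  2  2  2  0  0
So g(14) = 0.

0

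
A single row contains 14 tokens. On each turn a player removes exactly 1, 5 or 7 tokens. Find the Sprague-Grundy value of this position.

0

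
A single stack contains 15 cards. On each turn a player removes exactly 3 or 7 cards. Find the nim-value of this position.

Compute g(0), g(1), … for moves {3, 7}:
k:     0  1  2  3  4  5  6  7  8  9 10 11 12 13 14 15
g(k):  0  0  0  1  1  1  0  2  2  1  0  0  0  1  1  1
So g(15) = 1.

1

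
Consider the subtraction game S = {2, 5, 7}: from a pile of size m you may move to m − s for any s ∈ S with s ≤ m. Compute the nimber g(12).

1

Grundy values for subtraction set {2, 5, 7}:
k:     0  1  2  3  4  5  6  7  8  9 10 11 12
g(k):  0  0  1  1  0  2  1  3  2  2  0  3  1
So g(12) = 1.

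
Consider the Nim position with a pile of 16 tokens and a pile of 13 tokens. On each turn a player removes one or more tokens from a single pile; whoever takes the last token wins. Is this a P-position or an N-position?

Nim-sum: 16 ^ 13 = 29.
The nim-sum is 29 ≠ 0, so this is an N-position: the player to move can win.

N-position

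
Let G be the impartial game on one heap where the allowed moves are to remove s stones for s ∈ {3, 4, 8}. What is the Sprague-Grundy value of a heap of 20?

2

Grundy values for subtraction set {3, 4, 8}:
k:     0  1  2  3  4  5  6  7  8  9 10 11 12 13 14 15 16 17 18 19 20
g(k):  0  0  0  1  1  1  2  0  2  3  1  3  0  0  0  1  1  1  2  0  2
So g(20) = 2.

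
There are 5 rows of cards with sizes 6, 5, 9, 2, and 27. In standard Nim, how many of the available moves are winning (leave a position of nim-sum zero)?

In binary:
  00110  (6)
  00101  (5)
  01001  (9)
  00010  (2)
  11011  (27)
  -----
  10011  (19)
The overall nim-sum is X = 19. A row of size p has a winning move iff p XOR X < p (reduce it to p XOR X).
  6: 6 XOR 19 = 21 ≥ 6 — no move.
  5: 5 XOR 19 = 22 ≥ 5 — no move.
  9: 9 XOR 19 = 26 ≥ 9 — no move.
  2: 2 XOR 19 = 17 ≥ 2 — no move.
  27: 27 XOR 19 = 8 < 27 — winning move (to 8).
That gives 1 winning move.

1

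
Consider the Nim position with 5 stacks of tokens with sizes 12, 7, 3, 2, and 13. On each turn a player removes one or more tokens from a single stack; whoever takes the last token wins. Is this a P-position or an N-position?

Bitwise XOR of the heap sizes:
  1100  (12)
  0111  (7)
  0011  (3)
  0010  (2)
  1101  (13)
  ----
  0111  (7)
The nim-sum is 7 ≠ 0, so this is an N-position: the player to move can win.

N-position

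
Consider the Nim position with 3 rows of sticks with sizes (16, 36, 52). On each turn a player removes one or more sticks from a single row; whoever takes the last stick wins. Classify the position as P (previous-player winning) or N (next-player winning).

P-position

Nim-sum: 16 ^ 36 ^ 52 = 0.
The nim-sum is 0, so this is a P-position: the player to move is in a losing position under optimal play.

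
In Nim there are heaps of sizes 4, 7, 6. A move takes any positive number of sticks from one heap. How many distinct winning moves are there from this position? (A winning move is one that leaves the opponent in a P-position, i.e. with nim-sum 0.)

3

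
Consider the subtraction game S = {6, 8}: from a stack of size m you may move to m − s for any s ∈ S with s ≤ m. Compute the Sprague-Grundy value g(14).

Build the Grundy sequence with g(k) = mex{g(k−s) : s ∈ {6, 8}, s ≤ k}:
g(0) = mex{} = 0
g(1) = mex{} = 0
g(2) = mex{} = 0
g(3) = mex{} = 0
g(4) = mex{} = 0
g(5) = mex{} = 0
g(6) = mex{0} = 1
g(7) = mex{0} = 1
g(8) = mex{0} = 1
g(9) = mex{0} = 1
g(10) = mex{0} = 1
g(11) = mex{0} = 1
g(12) = mex{0,1} = 2
g(13) = mex{0,1} = 2
g(14) = mex{1} = 0
So g(14) = 0.

0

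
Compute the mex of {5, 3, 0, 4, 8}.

1

0 is in the set but 1 is not, so the mex is 1.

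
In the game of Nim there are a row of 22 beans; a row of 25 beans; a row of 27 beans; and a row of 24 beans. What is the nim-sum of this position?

12

Compute the nim-sum pairwise:
22 ^ 25 = 15
15 ^ 27 = 20
20 ^ 24 = 12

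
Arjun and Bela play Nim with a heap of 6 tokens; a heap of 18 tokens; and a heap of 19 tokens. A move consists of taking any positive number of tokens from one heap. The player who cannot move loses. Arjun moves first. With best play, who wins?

In binary:
  00110  (6)
  10010  (18)
  10011  (19)
  -----
  00111  (7)
The nim-sum is 7 ≠ 0, so this is an N-position: the player to move can win; Arjun has a winning move.

Arjun wins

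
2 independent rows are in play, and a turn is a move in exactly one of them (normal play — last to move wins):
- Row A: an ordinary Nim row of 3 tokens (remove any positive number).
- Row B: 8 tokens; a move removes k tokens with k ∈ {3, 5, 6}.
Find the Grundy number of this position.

1

Row A is a plain Nim row of size 3, so its Grundy value is 3.
Grundy values for row B (subtraction set {3, 5, 6}):
g(0) = mex{} = 0
g(1) = mex{} = 0
g(2) = mex{} = 0
g(3) = mex{0} = 1
g(4) = mex{0} = 1
g(5) = mex{0} = 1
g(6) = mex{0,1} = 2
g(7) = mex{0,1} = 2
g(8) = mex{0,1} = 2
So g(8) = 2.
The value of a disjunctive sum is the nim-sum of the parts.
Combined value = 3 XOR 2 = 1.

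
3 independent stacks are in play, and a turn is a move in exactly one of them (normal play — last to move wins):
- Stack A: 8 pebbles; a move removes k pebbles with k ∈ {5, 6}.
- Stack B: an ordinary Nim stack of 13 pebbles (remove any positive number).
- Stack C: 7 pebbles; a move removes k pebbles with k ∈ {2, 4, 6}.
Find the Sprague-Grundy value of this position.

Build the Grundy sequence for stack A with g(k) = mex{g(k−s) : s ∈ {5, 6}, s ≤ k}:
k:     0  1  2  3  4  5  6  7  8
g(k):  0  0  0  0  0  1  1  1  1
So g(8) = 1.
Stack B is a plain Nim stack of size 13, so its Grundy value is 13.
For stack C, compute g(0), g(1), … with moves {2, 4, 6}:
g(0) = mex{} = 0
g(1) = mex{} = 0
g(2) = mex{0} = 1
g(3) = mex{0} = 1
g(4) = mex{0,1} = 2
g(5) = mex{0,1} = 2
g(6) = mex{0,1,2} = 3
g(7) = mex{0,1,2} = 3
So g(7) = 3.
By the Sprague-Grundy theorem, the Grundy value of a sum of independent games is the XOR of the component values.
Combined value = 1 XOR 13 XOR 3 = 15.

15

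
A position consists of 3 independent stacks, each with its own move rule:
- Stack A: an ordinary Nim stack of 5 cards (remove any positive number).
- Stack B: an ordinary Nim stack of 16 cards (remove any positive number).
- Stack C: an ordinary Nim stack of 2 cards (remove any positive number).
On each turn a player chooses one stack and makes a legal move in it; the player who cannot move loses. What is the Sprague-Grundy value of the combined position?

23

Stack A is a plain Nim stack of size 5, so its Grundy value is 5.
Stack B is a plain Nim stack of size 16, so its Grundy value is 16.
Stack C is a plain Nim stack of size 2, so its Grundy value is 2.
The value of a disjunctive sum is the nim-sum of the parts.
Combined value = 5 ⊕ 16 ⊕ 2 = 23.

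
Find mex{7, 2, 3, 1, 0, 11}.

4

The values 0, 1, 2, 3 are all present; 4 is the first non-negative integer missing from the set.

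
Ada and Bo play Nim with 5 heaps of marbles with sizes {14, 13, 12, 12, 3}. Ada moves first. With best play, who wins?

Nim-sum: 14 XOR 13 XOR 12 XOR 12 XOR 3 = 0.
The nim-sum is 0, so this is a P-position: the player to move is in a losing position under optimal play; Ada is about to move from it and so loses — Bo wins.

Bo wins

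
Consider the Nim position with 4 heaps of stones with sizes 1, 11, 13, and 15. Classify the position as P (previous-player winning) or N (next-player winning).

In binary:
  0001  (1)
  1011  (11)
  1101  (13)
  1111  (15)
  ----
  1000  (8)
The nim-sum is 8 ≠ 0, so this is an N-position: the player to move can win.

N-position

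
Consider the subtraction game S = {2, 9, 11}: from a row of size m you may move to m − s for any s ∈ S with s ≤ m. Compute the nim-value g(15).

Grundy values for subtraction set {2, 9, 11}:
k:     0  1  2  3  4  5  6  7  8  9 10 11 12 13 14 15
g(k):  0  0  1  1  0  0  1  1  0  2  1  3  2  2  3  3
So g(15) = 3.

3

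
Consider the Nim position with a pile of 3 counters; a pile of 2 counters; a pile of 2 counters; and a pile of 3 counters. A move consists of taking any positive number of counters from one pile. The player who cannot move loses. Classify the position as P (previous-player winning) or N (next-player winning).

P-position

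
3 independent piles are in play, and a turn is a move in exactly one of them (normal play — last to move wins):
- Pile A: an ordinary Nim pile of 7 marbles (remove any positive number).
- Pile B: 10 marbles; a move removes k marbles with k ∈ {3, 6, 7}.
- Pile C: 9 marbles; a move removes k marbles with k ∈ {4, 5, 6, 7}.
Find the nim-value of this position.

5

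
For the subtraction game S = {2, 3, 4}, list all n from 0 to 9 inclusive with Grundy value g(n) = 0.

0, 1, 6, 7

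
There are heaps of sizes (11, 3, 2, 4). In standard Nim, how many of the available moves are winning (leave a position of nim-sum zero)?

1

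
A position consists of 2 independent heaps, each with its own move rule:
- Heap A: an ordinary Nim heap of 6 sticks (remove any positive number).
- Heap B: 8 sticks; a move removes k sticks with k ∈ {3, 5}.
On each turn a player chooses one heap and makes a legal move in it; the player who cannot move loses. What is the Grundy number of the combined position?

6

Heap A is a plain Nim heap of size 6, so its Grundy value is 6.
For heap B, compute g(0), g(1), … with moves {3, 5}:
k:     0  1  2  3  4  5  6  7  8
g(k):  0  0  0  1  1  1  2  2  0
So g(8) = 0.
By the Sprague-Grundy theorem, the Grundy value of a sum of independent games is the XOR of the component values.
Combined value = 6 XOR 0 = 6.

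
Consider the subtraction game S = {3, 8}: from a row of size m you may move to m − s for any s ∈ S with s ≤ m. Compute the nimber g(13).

0

Compute g(0), g(1), … for moves {3, 8}:
k:     0  1  2  3  4  5  6  7  8  9 10 11 12 13
g(k):  0  0  0  1  1  1  0  0  2  1  1  0  0  0
So g(13) = 0.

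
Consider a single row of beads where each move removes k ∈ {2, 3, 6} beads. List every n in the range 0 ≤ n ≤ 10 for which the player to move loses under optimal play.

0, 1, 5, 9, 10

Compute g(0), g(1), … for moves {2, 3, 6}:
k:     0  1  2  3  4  5  6  7  8  9 10
g(k):  0  0  1  1  2  0  3  1  2  0  0
The P-positions (g = 0) in 0..10 are 0, 1, 5, 9, 10.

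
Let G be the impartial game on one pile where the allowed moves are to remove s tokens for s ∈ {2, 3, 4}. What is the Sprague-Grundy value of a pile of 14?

Build the Grundy sequence with g(k) = mex{g(k−s) : s ∈ {2, 3, 4}, s ≤ k}:
k:     0  1  2  3  4  5  6  7  8  9 10 11 12 13 14
g(k):  0  0  1  1  2  2  0  0  1  1  2  2  0  0  1
So g(14) = 1.

1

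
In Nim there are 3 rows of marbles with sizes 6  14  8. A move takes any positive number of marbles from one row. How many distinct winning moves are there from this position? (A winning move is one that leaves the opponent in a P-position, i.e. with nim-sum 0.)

0

Write each in binary and XOR column by column:
  0110  (6)
  1110  (14)
  1000  (8)
  ----
  0000  (0)
The nim-sum is already 0, so every move leaves a nonzero nim-sum — there are no winning moves.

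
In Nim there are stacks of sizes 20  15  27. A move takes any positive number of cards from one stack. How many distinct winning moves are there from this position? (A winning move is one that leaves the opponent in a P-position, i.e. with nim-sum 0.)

0

Nim-sum: 20 ^ 15 ^ 27 = 0.
The nim-sum is already 0, so every move leaves a nonzero nim-sum — there are no winning moves.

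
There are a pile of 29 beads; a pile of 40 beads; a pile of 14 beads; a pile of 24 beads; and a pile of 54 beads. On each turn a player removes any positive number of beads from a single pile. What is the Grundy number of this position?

21

Bitwise XOR of the heap sizes:
  011101  (29)
  101000  (40)
  001110  (14)
  011000  (24)
  110110  (54)
  ------
  010101  (21)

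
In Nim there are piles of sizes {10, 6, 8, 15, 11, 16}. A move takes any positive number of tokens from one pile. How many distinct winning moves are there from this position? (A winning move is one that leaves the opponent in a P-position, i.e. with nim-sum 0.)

1

In binary:
  01010  (10)
  00110  (6)
  01000  (8)
  01111  (15)
  01011  (11)
  10000  (16)
  -----
  10000  (16)
The overall nim-sum is X = 16. A pile of size p has a winning move iff p XOR X < p (reduce it to p XOR X).
  10: 10 XOR 16 = 26 ≥ 10 — no move.
  6: 6 XOR 16 = 22 ≥ 6 — no move.
  8: 8 XOR 16 = 24 ≥ 8 — no move.
  15: 15 XOR 16 = 31 ≥ 15 — no move.
  11: 11 XOR 16 = 27 ≥ 11 — no move.
  16: 16 XOR 16 = 0 < 16 — winning move (to 0).
That gives 1 winning move.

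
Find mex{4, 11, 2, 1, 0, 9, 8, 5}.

The values 0, 1, 2 are all present; 3 is the first non-negative integer missing from the set.

3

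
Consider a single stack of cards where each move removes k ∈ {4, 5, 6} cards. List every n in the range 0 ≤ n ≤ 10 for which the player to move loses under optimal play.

0, 1, 2, 3, 10

Grundy values for subtraction set {4, 5, 6}:
k:     0  1  2  3  4  5  6  7  8  9 10
g(k):  0  0  0  0  1  1  1  1  2  2  0
The P-positions (g = 0) in 0..10 are 0, 1, 2, 3, 10.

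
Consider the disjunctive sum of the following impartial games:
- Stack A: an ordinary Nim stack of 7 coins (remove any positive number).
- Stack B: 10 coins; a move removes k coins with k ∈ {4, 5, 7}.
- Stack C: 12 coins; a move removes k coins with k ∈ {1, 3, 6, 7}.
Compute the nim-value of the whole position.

Stack A is a plain Nim stack of size 7, so its Grundy value is 7.
For stack B, compute g(0), g(1), … with moves {4, 5, 7}:
g(0) = mex{} = 0
g(1) = mex{} = 0
g(2) = mex{} = 0
g(3) = mex{} = 0
g(4) = mex{0} = 1
g(5) = mex{0} = 1
g(6) = mex{0} = 1
g(7) = mex{0} = 1
g(8) = mex{0,1} = 2
g(9) = mex{0,1} = 2
g(10) = mex{0,1} = 2
So g(10) = 2.
For stack C, compute g(0), g(1), … with moves {1, 3, 6, 7}:
g(0) = mex{} = 0
g(1) = mex{0} = 1
g(2) = mex{1} = 0
g(3) = mex{0} = 1
g(4) = mex{1} = 0
g(5) = mex{0} = 1
g(6) = mex{0,1} = 2
g(7) = mex{0,1,2} = 3
g(8) = mex{0,1,3} = 2
g(9) = mex{0,1,2} = 3
g(10) = mex{0,1,3} = 2
g(11) = mex{0,1,2} = 3
g(12) = mex{1,2,3} = 0
So g(12) = 0.
The value of a disjunctive sum is the nim-sum of the parts.
Combined value = 7 ⊕ 2 ⊕ 0 = 5.

5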